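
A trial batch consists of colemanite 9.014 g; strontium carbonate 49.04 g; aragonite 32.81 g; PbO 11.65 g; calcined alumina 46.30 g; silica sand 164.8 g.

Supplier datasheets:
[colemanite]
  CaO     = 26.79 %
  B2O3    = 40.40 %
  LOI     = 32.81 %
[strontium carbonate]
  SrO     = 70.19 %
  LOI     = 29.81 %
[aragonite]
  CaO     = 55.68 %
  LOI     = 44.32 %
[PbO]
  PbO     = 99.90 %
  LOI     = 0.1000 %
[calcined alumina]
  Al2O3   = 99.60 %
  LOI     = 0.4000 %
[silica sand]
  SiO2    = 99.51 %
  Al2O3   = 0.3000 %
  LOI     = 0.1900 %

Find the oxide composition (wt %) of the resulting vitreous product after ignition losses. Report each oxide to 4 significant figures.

In-progress results are displayed (rounded to 4 significant digits) in the working; full float precision is carried at each step — each reported value is rounded once only. Derived quantities are computed using the weight values at 281.0 g of glass at exact precision (six oxide percentages, the totals, yield, LOI, glass mass) as they appear in the problem or the answer.
Mass of each oxide from the mix:
  SiO2: 164.8·0.9951 = 164.0 g
  Al2O3: 46.30·0.9960 + 164.8·0.003000 = 46.61 g
  PbO: 11.65·0.9990 = 11.64 g
  CaO: 9.014·0.2679 + 32.81·0.5568 = 20.68 g
  B2O3: 9.014·0.4040 = 3.642 g
  SrO: 49.04·0.7019 = 34.42 g
LOI: 9.014·0.3281 + 49.04·0.2981 + 32.81·0.4432 + 11.65·0.001000 + 46.30·0.004000 + 164.8·0.001900 = 32.63 g
batch − LOI leaves glass = 313.6 − 32.63 = 281.0 g (consistent with Σ oxide mass)
oxide / glass × 100 gives the wt %

Glass mass = 281.0 g (batch 313.6 − LOI 32.63).
Composition: SiO2 58.36%, Al2O3 16.59%, PbO 4.142%, CaO 7.361%, B2O3 1.296%, SrO 12.25%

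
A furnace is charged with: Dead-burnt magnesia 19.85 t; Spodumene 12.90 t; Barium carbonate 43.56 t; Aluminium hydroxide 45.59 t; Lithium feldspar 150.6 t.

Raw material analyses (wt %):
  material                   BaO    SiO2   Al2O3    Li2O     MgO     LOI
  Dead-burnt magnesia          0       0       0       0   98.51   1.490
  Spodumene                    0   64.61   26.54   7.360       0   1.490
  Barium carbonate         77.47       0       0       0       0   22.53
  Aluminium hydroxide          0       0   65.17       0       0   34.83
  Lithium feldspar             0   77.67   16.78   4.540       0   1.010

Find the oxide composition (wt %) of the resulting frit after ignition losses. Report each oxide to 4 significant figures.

Glass mass = 244.8 t (batch 272.5 − LOI 27.70).
Composition: BaO 13.79%, SiO2 51.19%, Al2O3 23.86%, Li2O 3.181%, MgO 7.988%

Every computation carries exact precision from start to finish; values along the way are printed rounded to four significant digits; each reported value includes exactly one rounding; the derived quantities are re-derived at full float precision (the yield, totals, LOI, glass mass, the five compositions) from the batch weights on 244.8 t of glass as given in the question or the answer.
Mass of each oxide from the mix:
  BaO: 43.56·0.7747 = 33.75 t
  SiO2: 12.90·0.6461 + 150.6·0.7767 = 125.3 t
  Al2O3: 12.90·0.2654 + 45.59·0.6517 + 150.6·0.1678 = 58.41 t
  Li2O: 12.90·0.07360 + 150.6·0.04540 = 7.787 t
  MgO: 19.85·0.9851 = 19.55 t
LOI: 19.85·0.01490 + 12.90·0.01490 + 43.56·0.2253 + 45.59·0.3483 + 150.6·0.01010 = 27.70 t
Net of LOI, the glass mass = 272.5 − 27.70 = 244.8 t (= Σ oxide masses)
each oxide over glass, ×100, is wt %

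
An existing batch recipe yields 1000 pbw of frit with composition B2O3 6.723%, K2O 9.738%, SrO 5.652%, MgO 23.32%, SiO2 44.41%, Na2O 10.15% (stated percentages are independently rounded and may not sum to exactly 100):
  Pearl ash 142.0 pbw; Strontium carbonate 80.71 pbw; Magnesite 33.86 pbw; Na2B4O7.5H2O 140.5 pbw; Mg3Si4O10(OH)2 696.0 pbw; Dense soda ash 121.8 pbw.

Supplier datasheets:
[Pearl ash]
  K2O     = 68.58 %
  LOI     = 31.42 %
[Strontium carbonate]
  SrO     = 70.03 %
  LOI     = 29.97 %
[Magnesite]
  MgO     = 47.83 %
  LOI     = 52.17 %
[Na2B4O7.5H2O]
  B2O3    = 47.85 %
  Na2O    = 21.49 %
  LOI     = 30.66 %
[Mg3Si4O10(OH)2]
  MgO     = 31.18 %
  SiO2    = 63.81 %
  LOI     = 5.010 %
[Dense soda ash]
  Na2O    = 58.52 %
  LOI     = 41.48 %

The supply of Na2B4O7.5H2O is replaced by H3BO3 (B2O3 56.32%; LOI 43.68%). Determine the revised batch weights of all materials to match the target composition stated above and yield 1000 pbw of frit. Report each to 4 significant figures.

Revised batch per 1000 pbw frit:
  Pearl ash: 142.0 pbw
  Strontium carbonate: 80.71 pbw
  Magnesite: 33.86 pbw
  H3BO3: 119.4 pbw
  Mg3Si4O10(OH)2: 696.0 pbw
  Dense soda ash: 173.4 pbw
Total batch = 1245 pbw; LOI loss = 245.4 pbw

Intermediates are printed (rounded to 4 significant digits) when written out — all internal work keeps full float precision from start to finish; every reported number is rounded exactly once; the derived quantities, which include net glass mass, LOI, yield, six oxide percentages, totals, are re-derived at exact precision, as given in problem or answer, using the weight values per 1000 pbw of glass.
Target oxide masses per 1000 pbw frit:
  B2O3: 6.723% × 1000 = 67.23 pbw
  K2O: 9.738% × 1000 = 97.38 pbw
  SrO: 5.652% × 1000 = 56.52 pbw
  MgO: 23.32% × 1000 = 233.2 pbw
  SiO2: 44.41% × 1000 = 444.1 pbw
  Na2O: 10.15% × 1000 = 101.5 pbw
Oxide-by-oxide audit using the reported weights, on the stated basis (every target is met by its sum within answer rounding):
  B2O3: 119.4·0.5632 = 67.25 pbw (target 67.23 pbw)
  K2O: 142.0·0.6858 = 97.38 pbw (target 97.38 pbw)
  SrO: 80.71·0.7003 = 56.52 pbw (target 56.52 pbw)
  MgO: 33.86·0.4783 + 696.0·0.3118 = 233.2 pbw (target 233.2 pbw)
  SiO2: 696.0·0.6381 = 444.1 pbw (target 444.1 pbw)
  Na2O: 173.4·0.5852 = 101.5 pbw (target 101.5 pbw)
Glass-mass bookkeeping: total batch − LOI = 1000 pbw (targets for the oxides total 999.9 pbw; versus the stated basis of 1000 pbw — deltas are rounding alone).
Whole-batch sum: Σ batch = 1245 pbw; LOI loss = Σ batch·LOI = 245.4 pbw; yield: glass divided by total = 80.29%.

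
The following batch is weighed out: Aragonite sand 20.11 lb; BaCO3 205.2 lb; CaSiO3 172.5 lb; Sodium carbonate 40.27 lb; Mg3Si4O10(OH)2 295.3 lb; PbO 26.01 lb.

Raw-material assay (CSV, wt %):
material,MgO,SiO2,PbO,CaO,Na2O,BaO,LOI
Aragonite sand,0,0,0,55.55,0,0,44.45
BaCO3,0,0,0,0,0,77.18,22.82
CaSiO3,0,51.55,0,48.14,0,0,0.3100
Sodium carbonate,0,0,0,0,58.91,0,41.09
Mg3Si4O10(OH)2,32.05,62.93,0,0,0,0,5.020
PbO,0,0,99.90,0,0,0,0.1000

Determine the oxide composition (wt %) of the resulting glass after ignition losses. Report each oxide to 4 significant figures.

Glass mass = 671.7 lb (batch 759.4 − LOI 87.70).
Composition: MgO 14.09%, SiO2 40.91%, PbO 3.868%, CaO 14.03%, Na2O 3.532%, BaO 23.58%

In-progress results are shown, rounded to four significant digits, as written. Every computation runs at exact precision through every step. Every reported result is rounded exactly once — all derived quantities are computed in full precision (six oxide percentages, glass mass, totals, ignition loss, the yield) starting from the weights at 671.7 lb of glass as quoted within the problem or the answer.
Delivered oxide masses:
  MgO: 295.3·0.3205 = 94.64 lb
  SiO2: 172.5·0.5155 + 295.3·0.6293 = 274.8 lb
  PbO: 26.01·0.9990 = 25.98 lb
  CaO: 20.11·0.5555 + 172.5·0.4814 = 94.21 lb
  Na2O: 40.27·0.5891 = 23.72 lb
  BaO: 205.2·0.7718 = 158.4 lb
LOI: 20.11·0.4445 + 205.2·0.2282 + 172.5·0.003100 + 40.27·0.4109 + 295.3·0.05020 + 26.01·0.001000 = 87.70 lb
Resulting glass, batch − LOI: 759.4 − 87.70 = 671.7 lb (= Σ oxide masses)
percent by weight: oxide/glass ×100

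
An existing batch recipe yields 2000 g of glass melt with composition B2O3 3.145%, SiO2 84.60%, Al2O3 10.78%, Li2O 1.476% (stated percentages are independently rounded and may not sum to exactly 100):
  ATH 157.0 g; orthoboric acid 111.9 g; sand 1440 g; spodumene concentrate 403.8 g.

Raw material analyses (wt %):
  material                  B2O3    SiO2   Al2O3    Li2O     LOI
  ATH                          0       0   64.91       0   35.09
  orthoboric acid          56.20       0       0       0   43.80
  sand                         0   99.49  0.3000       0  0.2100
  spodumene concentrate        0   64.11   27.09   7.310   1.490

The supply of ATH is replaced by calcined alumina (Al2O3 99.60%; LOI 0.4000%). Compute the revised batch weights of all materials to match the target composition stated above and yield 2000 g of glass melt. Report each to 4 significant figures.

Revised batch per 2000 g glass melt:
  calcined alumina: 102.3 g
  orthoboric acid: 111.9 g
  sand: 1440 g
  spodumene concentrate: 403.8 g
Total batch = 2058 g; LOI loss = 58.46 g

The intermediate values are displayed, with 4-significant-figure rounding, in the printout. All arithmetic carries exact precision through every step; every reported result is rounded exactly once; all derived quantities are carried at full precision (glass mass, the four compositions, the yield, ignition loss, totals) using the weight values on 2000 g of glass precisely as stated by the question or the answer.
Per-oxide target masses for 2000 g glass melt:
  B2O3: 3.145% × 2000 = 62.90 g
  SiO2: 84.60% × 2000 = 1692 g
  Al2O3: 10.78% × 2000 = 215.6 g
  Li2O: 1.476% × 2000 = 29.52 g
Mass-balance tally per oxide on the weights just shown, against the basis in use (sum by sum, the targets are met inside rounding margins):
  B2O3: 111.9·0.5620 = 62.89 g (target 62.90 g)
  SiO2: 1440·0.9949 + 403.8·0.6411 = 1692 g (target 1692 g)
  Al2O3: 102.3·0.9960 + 1440·0.003000 + 403.8·0.2709 = 215.6 g (target 215.6 g)
  Li2O: 403.8·0.07310 = 29.52 g (target 29.52 g)
Glass-mass closure: batch total minus LOI = 2000 g (oxide target masses add up to 2000 g; the stated basis being 2000 g — a pure rounding effect).
Whole-batch sum: Σ batch = 2058 g; ignition loss, Σ(batch × LOI) = 58.46 g; yield, glass over the total, = 97.16%.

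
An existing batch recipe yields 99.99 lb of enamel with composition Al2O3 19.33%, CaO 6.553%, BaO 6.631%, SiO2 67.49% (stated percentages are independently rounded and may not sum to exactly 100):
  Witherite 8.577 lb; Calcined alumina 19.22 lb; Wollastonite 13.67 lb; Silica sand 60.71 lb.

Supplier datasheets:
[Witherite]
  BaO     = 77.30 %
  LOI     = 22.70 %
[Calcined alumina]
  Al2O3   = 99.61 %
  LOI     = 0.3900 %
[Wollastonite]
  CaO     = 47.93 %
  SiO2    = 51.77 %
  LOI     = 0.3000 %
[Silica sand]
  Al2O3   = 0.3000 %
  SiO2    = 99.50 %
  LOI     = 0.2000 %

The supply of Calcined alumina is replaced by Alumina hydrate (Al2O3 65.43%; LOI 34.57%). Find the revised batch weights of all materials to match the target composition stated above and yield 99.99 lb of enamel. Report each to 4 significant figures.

Revised batch per 99.99 lb enamel:
  Witherite: 8.577 lb
  Alumina hydrate: 29.26 lb
  Wollastonite: 13.67 lb
  Silica sand: 60.71 lb
Total batch = 112.2 lb; LOI loss = 12.22 lb

The whole derivation runs at full float precision throughout — mid-chain values are shown rounded off to 4 significant digits in the printout — each reported result sees exactly one rounding — all derived quantities (totals, glass mass, the yield, ignition loss, the four compositions) are carried starting from the weights per 99.99 lb of glass in full precision, as set out in question or answer.
Oxide mass targets, per 99.99 lb enamel:
  Al2O3: 19.33% × 99.99 = 19.33 lb
  CaO: 6.553% × 99.99 = 6.552 lb
  BaO: 6.631% × 99.99 = 6.630 lb
  SiO2: 67.49% × 99.99 = 67.48 lb
Oxide-by-oxide audit using the reported weights, versus the basis set out (delivered sums recover each target modulo rounding of the values):
  Al2O3: 29.26·0.6543 + 60.71·0.003000 = 19.33 lb (target 19.33 lb)
  CaO: 13.67·0.4793 = 6.552 lb (target 6.552 lb)
  BaO: 8.577·0.7730 = 6.630 lb (target 6.630 lb)
  SiO2: 13.67·0.5177 + 60.71·0.9950 = 67.48 lb (target 67.48 lb)
Glass-mass closure: whole batch net of LOI = 99.99 lb (targets for the oxides total 99.99 lb; with the basis standing at 99.99 lb — deltas are rounding alone).
Total batch = Σ batch = 112.2 lb; loss to ignition Σ batch·LOI = 12.22 lb; yield: glass divided by total = 89.11%.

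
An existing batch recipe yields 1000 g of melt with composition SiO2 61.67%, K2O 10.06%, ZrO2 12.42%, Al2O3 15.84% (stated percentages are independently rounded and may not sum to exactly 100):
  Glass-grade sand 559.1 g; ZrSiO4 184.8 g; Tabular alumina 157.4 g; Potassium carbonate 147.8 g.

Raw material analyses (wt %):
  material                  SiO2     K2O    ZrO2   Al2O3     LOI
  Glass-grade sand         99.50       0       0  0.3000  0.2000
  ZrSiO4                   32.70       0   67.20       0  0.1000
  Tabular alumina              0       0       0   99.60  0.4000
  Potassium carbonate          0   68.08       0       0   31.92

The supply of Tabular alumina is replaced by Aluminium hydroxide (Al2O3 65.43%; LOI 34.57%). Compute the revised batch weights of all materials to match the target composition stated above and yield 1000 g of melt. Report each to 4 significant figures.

Revised batch per 1000 g melt:
  Glass-grade sand: 559.1 g
  ZrSiO4: 184.8 g
  Aluminium hydroxide: 239.5 g
  Potassium carbonate: 147.8 g
Total batch = 1131 g; LOI loss = 131.3 g

Mid-chain values are printed rounded to 4 significant figures in the working — each numeric step holds full precision at all times — every reported number is rounded just once. All derived quantities are re-derived using the weight values at 1000 g of glass in exact precision (glass mass, the yield, four oxide percentages, LOI, totals) as given in question or answer.
The oxide mass targets at 1000 g melt:
  SiO2: 61.67% × 1000 = 616.7 g
  K2O: 10.06% × 1000 = 100.6 g
  ZrO2: 12.42% × 1000 = 124.2 g
  Al2O3: 15.84% × 1000 = 158.4 g
Oxide-by-oxide audit given the weights on record, relative to the basis at hand (sum by sum, the targets are met exact up to rounding of places):
  SiO2: 559.1·0.9950 + 184.8·0.3270 = 616.7 g (target 616.7 g)
  K2O: 147.8·0.6808 = 100.6 g (target 100.6 g)
  ZrO2: 184.8·0.6720 = 124.2 g (target 124.2 g)
  Al2O3: 559.1·0.003000 + 239.5·0.6543 = 158.4 g (target 158.4 g)
Mass balance on the glass: the batch minus its LOI: 999.9 g (oxide target masses add up to 999.9 g; with the basis standing at 1000 g — gaps are rounding artifacts).
Batch total: Σ batch = 1131 g; LOI removed, Σ of batch·LOI: 131.3 g; glass ÷ batch gives a yield of 88.39%.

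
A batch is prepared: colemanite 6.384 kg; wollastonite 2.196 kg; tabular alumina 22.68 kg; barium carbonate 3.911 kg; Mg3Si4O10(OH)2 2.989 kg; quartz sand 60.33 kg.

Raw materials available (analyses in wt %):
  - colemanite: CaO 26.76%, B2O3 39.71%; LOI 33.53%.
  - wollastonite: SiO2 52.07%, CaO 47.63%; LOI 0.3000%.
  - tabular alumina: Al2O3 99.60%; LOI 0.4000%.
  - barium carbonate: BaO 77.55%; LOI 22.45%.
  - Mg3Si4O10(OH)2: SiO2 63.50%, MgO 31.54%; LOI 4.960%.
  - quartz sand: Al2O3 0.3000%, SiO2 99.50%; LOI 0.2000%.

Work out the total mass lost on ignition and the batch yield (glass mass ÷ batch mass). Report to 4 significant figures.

LOI loss = 3.385 kg; glass = 95.11 kg; yield = 96.56%

Each numeric step maintains full precision from start to finish — in-progress results are printed, rounded to 4 significant digits, when written out. Each reported result takes a single rounding; all derived quantities, which include six oxide percentages, net glass mass, totals, ignition loss, yield, are re-derived in exact precision, exactly as printed in either problem or answer, starting from the weights for 95.11 kg of glass.
Per-material ignition loss:
  colemanite: 6.384 × 0.3353 = 2.141 kg
  wollastonite: 2.196 × 0.003000 = 0.006588 kg
  tabular alumina: 22.68 × 0.004000 = 0.09072 kg
  barium carbonate: 3.911 × 0.2245 = 0.8780 kg
  Mg3Si4O10(OH)2: 2.989 × 0.04960 = 0.1483 kg
  quartz sand: 60.33 × 0.002000 = 0.1207 kg
Total LOI = 3.385 kg
Glass = batch − LOI = 98.49 − 3.385 = 95.11 kg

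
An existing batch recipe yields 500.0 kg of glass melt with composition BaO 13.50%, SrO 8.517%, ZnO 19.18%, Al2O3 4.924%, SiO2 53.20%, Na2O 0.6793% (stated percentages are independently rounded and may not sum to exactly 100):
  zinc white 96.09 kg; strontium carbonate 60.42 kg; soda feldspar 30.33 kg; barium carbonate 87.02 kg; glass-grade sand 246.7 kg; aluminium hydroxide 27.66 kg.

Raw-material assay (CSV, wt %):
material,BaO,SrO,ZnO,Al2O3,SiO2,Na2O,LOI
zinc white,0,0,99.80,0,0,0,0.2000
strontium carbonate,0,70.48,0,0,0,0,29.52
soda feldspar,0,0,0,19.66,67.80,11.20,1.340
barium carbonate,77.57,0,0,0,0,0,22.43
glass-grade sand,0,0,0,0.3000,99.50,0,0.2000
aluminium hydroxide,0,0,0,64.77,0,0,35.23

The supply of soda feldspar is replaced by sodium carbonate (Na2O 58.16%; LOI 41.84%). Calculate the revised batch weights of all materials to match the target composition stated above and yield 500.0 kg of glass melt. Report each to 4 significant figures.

Working values are displayed (rounded to 4 significant digits) in the printout; the working math holds full float precision at all times; every reported figure includes exactly one rounding; the derived quantities, including totals, ignition loss, six oxide percentages, net glass mass, the yield, are carried using the weight values at 500.0 kg of glass in exact precision, exactly as printed in question or answer.
Target oxide masses per 500.0 kg glass melt:
  BaO: 13.50% × 500.0 = 67.50 kg
  SrO: 8.517% × 500.0 = 42.58 kg
  ZnO: 19.18% × 500.0 = 95.90 kg
  Al2O3: 4.924% × 500.0 = 24.62 kg
  SiO2: 53.20% × 500.0 = 266.0 kg
  Na2O: 0.6793% × 500.0 = 3.397 kg
Sums-versus-targets review using the reported weights, at the basis given (summed amounts equal target values within answer rounding):
  BaO: 87.02·0.7757 = 67.50 kg (target 67.50 kg)
  SrO: 60.42·0.7048 = 42.58 kg (target 42.58 kg)
  ZnO: 96.09·0.9980 = 95.90 kg (target 95.90 kg)
  Al2O3: 267.3·0.003000 + 36.77·0.6477 = 24.62 kg (target 24.62 kg)
  SiO2: 267.3·0.9950 = 266.0 kg (target 266.0 kg)
  Na2O: 5.840·0.5816 = 3.397 kg (target 3.397 kg)
Glass-mass bookkeeping: batch Σ − ignition loss = 500.0 kg (per-oxide target masses sum to 500.0 kg; stated basis 500.0 kg — gaps are rounding artifacts).
Summing the batch: Σ batch = 553.4 kg; LOI loss = Σ batch·LOI = 53.48 kg; yield: glass divided by total = 90.34%.

Revised batch per 500.0 kg glass melt:
  zinc white: 96.09 kg
  strontium carbonate: 60.42 kg
  sodium carbonate: 5.840 kg
  barium carbonate: 87.02 kg
  glass-grade sand: 267.3 kg
  aluminium hydroxide: 36.77 kg
Total batch = 553.4 kg; LOI loss = 53.48 kg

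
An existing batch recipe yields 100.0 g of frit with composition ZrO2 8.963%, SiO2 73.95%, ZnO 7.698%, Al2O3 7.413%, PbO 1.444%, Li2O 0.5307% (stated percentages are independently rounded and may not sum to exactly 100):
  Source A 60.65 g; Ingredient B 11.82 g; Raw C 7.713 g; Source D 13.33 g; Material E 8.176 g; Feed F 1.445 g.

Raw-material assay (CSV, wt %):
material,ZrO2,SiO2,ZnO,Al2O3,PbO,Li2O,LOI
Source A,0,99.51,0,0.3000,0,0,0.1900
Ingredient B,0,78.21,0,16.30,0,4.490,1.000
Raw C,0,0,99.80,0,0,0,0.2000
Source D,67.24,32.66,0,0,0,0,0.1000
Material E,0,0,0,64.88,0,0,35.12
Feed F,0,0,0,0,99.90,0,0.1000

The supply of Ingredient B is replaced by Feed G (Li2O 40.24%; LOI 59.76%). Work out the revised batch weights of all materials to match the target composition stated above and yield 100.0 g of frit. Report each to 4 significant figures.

Revised batch per 100.0 g frit:
  Source A: 69.94 g
  Feed G: 1.319 g
  Raw C: 7.713 g
  Source D: 13.33 g
  Material E: 11.10 g
  Feed F: 1.445 g
Total batch = 104.8 g; LOI loss = 4.850 g

Working values appear rounded to four significant digits when written out — the working math maintains exact precision at all times — a single rounding completes every reported figure — the derived quantities are rebuilt in full precision (LOI, net glass mass, totals, the yield, the six compositions) using the weight values for 100.0 g of glass, precisely as stated by problem or answer.
Per-oxide target masses for 100.0 g frit:
  ZrO2: 8.963% × 100.0 = 8.963 g
  SiO2: 73.95% × 100.0 = 73.95 g
  ZnO: 7.698% × 100.0 = 7.698 g
  Al2O3: 7.413% × 100.0 = 7.413 g
  PbO: 1.444% × 100.0 = 1.444 g
  Li2O: 0.5307% × 100.0 = 0.5307 g
A balance pass over the oxides, working from each reported weight, per the basis as stated (oxide sums agree with the targets once rounding is allowed for):
  ZrO2: 13.33·0.6724 = 8.963 g (target 8.963 g)
  SiO2: 69.94·0.9951 + 13.33·0.3266 = 73.95 g (target 73.95 g)
  ZnO: 7.713·0.9980 = 7.698 g (target 7.698 g)
  Al2O3: 69.94·0.003000 + 11.10·0.6488 = 7.412 g (target 7.413 g)
  PbO: 1.445·0.9990 = 1.444 g (target 1.444 g)
  Li2O: 1.319·0.4024 = 0.5308 g (target 0.5307 g)
Glass-mass bookkeeping: the batch minus its LOI: 100.0 g (summing oxide targets gives 100.0 g; versus the stated basis of 100.0 g — gaps are rounding artifacts).
Batch grand total — Σ batch = 104.8 g; loss to ignition Σ batch·LOI = 4.850 g; yield: glass divided by total = 95.37%.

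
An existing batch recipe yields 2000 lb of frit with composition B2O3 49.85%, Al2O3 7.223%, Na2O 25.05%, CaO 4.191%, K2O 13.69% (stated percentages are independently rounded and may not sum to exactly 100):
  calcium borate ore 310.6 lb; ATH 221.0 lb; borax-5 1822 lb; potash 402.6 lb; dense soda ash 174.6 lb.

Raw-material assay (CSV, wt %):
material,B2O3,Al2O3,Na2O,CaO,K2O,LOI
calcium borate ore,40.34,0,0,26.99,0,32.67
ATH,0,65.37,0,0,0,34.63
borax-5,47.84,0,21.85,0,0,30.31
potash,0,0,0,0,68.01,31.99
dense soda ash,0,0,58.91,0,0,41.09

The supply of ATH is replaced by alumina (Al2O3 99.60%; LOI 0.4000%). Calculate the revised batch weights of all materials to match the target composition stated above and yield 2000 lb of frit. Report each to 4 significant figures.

Revised batch per 2000 lb frit:
  calcium borate ore: 310.6 lb
  alumina: 145.0 lb
  borax-5: 1822 lb
  potash: 402.6 lb
  dense soda ash: 174.6 lb
Total batch = 2855 lb; LOI loss = 854.8 lb

Each numeric step runs at exact precision at all times — working values are displayed, with 4-significant-figure rounding, within the worked lines — each reported number sees exactly one rounding; all derived quantities (ignition loss, totals, glass mass, the five compositions, the yield) are re-derived from the weighed amounts at 2000 lb of glass in exact precision, as set out in the problem or the answer.
Target masses of each oxide per 2000 lb frit:
  B2O3: 49.85% × 2000 = 997.0 lb
  Al2O3: 7.223% × 2000 = 144.5 lb
  Na2O: 25.05% × 2000 = 501.0 lb
  CaO: 4.191% × 2000 = 83.82 lb
  K2O: 13.69% × 2000 = 273.8 lb
Sums-versus-targets review using the reported weights, at the basis given (summed amounts equal target values given rounding of the digits):
  B2O3: 310.6·0.4034 + 1822·0.4784 = 996.9 lb (target 997.0 lb)
  Al2O3: 145.0·0.9960 = 144.4 lb (target 144.5 lb)
  Na2O: 1822·0.2185 + 174.6·0.5891 = 501.0 lb (target 501.0 lb)
  CaO: 310.6·0.2699 = 83.83 lb (target 83.82 lb)
  K2O: 402.6·0.6801 = 273.8 lb (target 273.8 lb)
The glass-mass cross-check: total batch − LOI = 2000 lb (the targets, summed, come to 2000 lb; with the basis standing at 2000 lb — a pure rounding effect).
Adding the batch up: Σ batch = 2855 lb; LOI loss = Σ batch·LOI = 854.8 lb; yield: glass divided by total = 70.06%.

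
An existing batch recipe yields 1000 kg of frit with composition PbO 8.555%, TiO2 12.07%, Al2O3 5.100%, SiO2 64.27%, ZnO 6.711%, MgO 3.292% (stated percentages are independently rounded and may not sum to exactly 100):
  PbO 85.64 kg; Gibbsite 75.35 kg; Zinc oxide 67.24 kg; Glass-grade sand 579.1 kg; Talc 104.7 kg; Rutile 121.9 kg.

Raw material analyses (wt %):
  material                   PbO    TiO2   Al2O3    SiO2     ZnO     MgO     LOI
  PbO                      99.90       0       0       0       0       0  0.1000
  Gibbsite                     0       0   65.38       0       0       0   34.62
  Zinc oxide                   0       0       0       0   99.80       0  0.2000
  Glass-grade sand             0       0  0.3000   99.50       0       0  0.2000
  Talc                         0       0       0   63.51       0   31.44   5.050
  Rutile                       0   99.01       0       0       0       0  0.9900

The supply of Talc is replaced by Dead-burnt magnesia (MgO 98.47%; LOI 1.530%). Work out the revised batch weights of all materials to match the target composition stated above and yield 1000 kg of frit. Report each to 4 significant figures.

Revised batch per 1000 kg frit:
  PbO: 85.64 kg
  Gibbsite: 75.04 kg
  Zinc oxide: 67.24 kg
  Glass-grade sand: 645.9 kg
  Dead-burnt magnesia: 33.43 kg
  Rutile: 121.9 kg
Total batch = 1029 kg; LOI loss = 29.21 kg

Intermediates appear, rounded to 4 significant digits, across the worked steps. Full precision is kept all the way through; every reported value receives exactly one rounding — derived quantities are re-derived starting from the weights per 1000 kg of glass in full float precision (the totals, the yield, LOI, glass mass, six oxide percentages) precisely as stated by the question or the answer.
Per-oxide target masses for 1000 kg frit:
  PbO: 8.555% × 1000 = 85.55 kg
  TiO2: 12.07% × 1000 = 120.7 kg
  Al2O3: 5.100% × 1000 = 51.00 kg
  SiO2: 64.27% × 1000 = 642.7 kg
  ZnO: 6.711% × 1000 = 67.11 kg
  MgO: 3.292% × 1000 = 32.92 kg
A balance pass over the oxides, per the reported batch figures, on the stated basis (delivered sums recover each target net of answer rounding effects):
  PbO: 85.64·0.9990 = 85.55 kg (target 85.55 kg)
  TiO2: 121.9·0.9901 = 120.7 kg (target 120.7 kg)
  Al2O3: 75.04·0.6538 + 645.9·0.003000 = 51.00 kg (target 51.00 kg)
  SiO2: 645.9·0.9950 = 642.7 kg (target 642.7 kg)
  ZnO: 67.24·0.9980 = 67.11 kg (target 67.11 kg)
  MgO: 33.43·0.9847 = 32.92 kg (target 32.92 kg)
Glass-mass bookkeeping: Σ batch − LOI loss = 999.9 kg (summing oxide targets gives 1000 kg; the stated basis being 1000 kg — deltas are rounding alone).
Whole-batch sum: Σ batch = 1029 kg; LOI loss = Σ batch·LOI = 29.21 kg; glass ÷ batch gives a yield of 97.16%.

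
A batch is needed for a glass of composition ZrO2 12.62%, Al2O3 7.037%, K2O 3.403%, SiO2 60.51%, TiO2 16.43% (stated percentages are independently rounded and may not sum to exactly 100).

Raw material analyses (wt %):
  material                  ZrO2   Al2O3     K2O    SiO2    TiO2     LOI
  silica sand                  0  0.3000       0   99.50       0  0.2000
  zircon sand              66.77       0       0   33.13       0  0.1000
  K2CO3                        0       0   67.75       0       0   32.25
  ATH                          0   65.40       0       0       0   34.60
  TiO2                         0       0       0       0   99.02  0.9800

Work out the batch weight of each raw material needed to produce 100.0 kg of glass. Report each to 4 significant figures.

The whole derivation carries exact precision through the solve — values along the way are shown rounded to four significant figures between the steps. Each reported result is rounded just once; all derived quantities are rebuilt at exact precision (five oxide percentages, yield, totals, glass mass, ignition loss) from the batch weights on 100.0 kg of glass as quoted within the problem or answer text.
Oxide mass targets, per 100.0 kg glass:
  ZrO2: 12.62% × 100.0 = 12.62 kg
  Al2O3: 7.037% × 100.0 = 7.037 kg
  K2O: 3.403% × 100.0 = 3.403 kg
  SiO2: 60.51% × 100.0 = 60.51 kg
  TiO2: 16.43% × 100.0 = 16.43 kg
Oxide-by-oxide audit on the weights just shown, per the basis as stated (delivered sums recover each target exact up to rounding of places):
  ZrO2: 18.90·0.6677 = 12.62 kg (target 12.62 kg)
  Al2O3: 54.52·0.003000 + 10.51·0.6540 = 7.037 kg (target 7.037 kg)
  K2O: 5.023·0.6775 = 3.403 kg (target 3.403 kg)
  SiO2: 54.52·0.9950 + 18.90·0.3313 = 60.51 kg (target 60.51 kg)
  TiO2: 16.59·0.9902 = 16.43 kg (target 16.43 kg)
Glass-mass closure: Σ batch − LOI loss = 100.0 kg (oxide target masses add up to 100.0 kg; the stated basis being 100.0 kg — gaps are rounding artifacts).
Whole-batch sum: Σ batch = 105.5 kg; loss to ignition Σ batch·LOI = 5.547 kg; the yield ratio, glass ÷ batch: 94.74%.

Batch per 100.0 kg glass:
  silica sand: 54.52 kg
  zircon sand: 18.90 kg
  K2CO3: 5.023 kg
  ATH: 10.51 kg
  TiO2: 16.59 kg
Total batch = 105.5 kg; LOI loss = 5.547 kg; yield = 94.74%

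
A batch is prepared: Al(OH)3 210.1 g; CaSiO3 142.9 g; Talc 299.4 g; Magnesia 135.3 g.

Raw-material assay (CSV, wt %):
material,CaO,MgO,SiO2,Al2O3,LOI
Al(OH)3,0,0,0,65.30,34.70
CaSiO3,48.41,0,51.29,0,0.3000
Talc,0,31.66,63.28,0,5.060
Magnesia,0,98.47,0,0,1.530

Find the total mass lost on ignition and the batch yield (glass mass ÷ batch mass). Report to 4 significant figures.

Rounding to 4 significant figures extends to each mid-chain value as shown; all internal work maintains exact precision end to end — each reported result carries a single rounding — the derived quantities, including the totals, ignition loss, net glass mass, the four compositions, the yield, are carried from the weighed amounts at 697.1 g of glass in full float precision, exactly as shown in problem or answer.
Each material's LOI contribution:
  Al(OH)3: 210.1 × 0.3470 = 72.90 g
  CaSiO3: 142.9 × 0.003000 = 0.4287 g
  Talc: 299.4 × 0.05060 = 15.15 g
  Magnesia: 135.3 × 0.01530 = 2.070 g
Total LOI = 90.55 g
Glass = batch − LOI = 787.7 − 90.55 = 697.1 g

LOI loss = 90.55 g; glass = 697.1 g; yield = 88.50%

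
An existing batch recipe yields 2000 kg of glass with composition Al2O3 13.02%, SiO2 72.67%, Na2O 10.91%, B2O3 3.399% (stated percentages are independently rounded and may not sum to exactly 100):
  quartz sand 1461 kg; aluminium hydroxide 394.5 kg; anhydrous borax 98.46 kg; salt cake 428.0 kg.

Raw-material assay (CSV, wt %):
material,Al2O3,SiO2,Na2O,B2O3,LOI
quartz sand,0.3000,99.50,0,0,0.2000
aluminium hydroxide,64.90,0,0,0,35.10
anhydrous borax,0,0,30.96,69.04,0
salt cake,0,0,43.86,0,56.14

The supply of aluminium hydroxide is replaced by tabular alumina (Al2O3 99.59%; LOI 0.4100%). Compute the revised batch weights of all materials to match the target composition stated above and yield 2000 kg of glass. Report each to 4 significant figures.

Revised batch per 2000 kg glass:
  quartz sand: 1461 kg
  tabular alumina: 257.1 kg
  anhydrous borax: 98.46 kg
  salt cake: 428.0 kg
Total batch = 2245 kg; LOI loss = 244.3 kg

Working values are printed, rounded to four significant figures, at each printed step; every computation carries full float precision from first step to last — each reported result is rounded exactly once. Derived quantities (glass mass, the totals, ignition loss, the yield, four oxide percentages) are computed from the weighed amounts on 2000 kg of glass in exact precision, exactly as shown in the problem or answer text.
Oxide mass targets, per 2000 kg glass:
  Al2O3: 13.02% × 2000 = 260.4 kg
  SiO2: 72.67% × 2000 = 1453 kg
  Na2O: 10.91% × 2000 = 218.2 kg
  B2O3: 3.399% × 2000 = 67.98 kg
Mass-balance tally per oxide using the reported weights, under the basis named above (delivered sums recover each target net of answer rounding effects):
  Al2O3: 1461·0.003000 + 257.1·0.9959 = 260.4 kg (target 260.4 kg)
  SiO2: 1461·0.9950 = 1454 kg (target 1453 kg)
  Na2O: 98.46·0.3096 + 428.0·0.4386 = 218.2 kg (target 218.2 kg)
  B2O3: 98.46·0.6904 = 67.98 kg (target 67.98 kg)
Glass-mass closure: whole batch net of LOI = 2000 kg (summing oxide targets gives 2000 kg; stated basis 2000 kg — any gap is answer rounding).
Total batch = Σ batch = 2245 kg; loss to ignition Σ batch·LOI = 244.3 kg; yield = glass ÷ total batch = 89.12%.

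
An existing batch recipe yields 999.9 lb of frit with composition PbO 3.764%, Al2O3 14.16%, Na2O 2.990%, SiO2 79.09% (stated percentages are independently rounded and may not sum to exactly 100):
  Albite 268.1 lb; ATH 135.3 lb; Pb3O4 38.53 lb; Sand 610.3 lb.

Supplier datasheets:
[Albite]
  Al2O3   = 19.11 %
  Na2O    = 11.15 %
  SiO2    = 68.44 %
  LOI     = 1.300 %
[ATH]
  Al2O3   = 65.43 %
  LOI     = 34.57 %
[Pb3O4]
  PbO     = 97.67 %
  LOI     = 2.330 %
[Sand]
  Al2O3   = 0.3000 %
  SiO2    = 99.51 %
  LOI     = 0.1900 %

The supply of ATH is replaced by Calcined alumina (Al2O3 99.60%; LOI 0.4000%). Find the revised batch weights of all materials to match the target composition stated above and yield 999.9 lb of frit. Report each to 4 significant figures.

Revised batch per 999.9 lb frit:
  Albite: 268.1 lb
  Calcined alumina: 88.87 lb
  Pb3O4: 38.53 lb
  Sand: 610.3 lb
Total batch = 1006 lb; LOI loss = 5.898 lb

Every computation carries full precision throughout. Intermediates are displayed with 4-significant-figure rounding on the page; every reported figure includes exactly one rounding; the derived quantities (net glass mass, yield, ignition loss, totals, four oxide percentages) are recomputed at exact precision from the batch weights at 999.9 lb of glass as set out in either problem or answer.
Target oxide masses per 999.9 lb frit:
  PbO: 3.764% × 999.9 = 37.64 lb
  Al2O3: 14.16% × 999.9 = 141.6 lb
  Na2O: 2.990% × 999.9 = 29.90 lb
  SiO2: 79.09% × 999.9 = 790.8 lb
Oxide-by-oxide audit with the batch weights as given, at the basis given (sum by sum, the targets are met net of answer rounding effects):
  PbO: 38.53·0.9767 = 37.63 lb (target 37.64 lb)
  Al2O3: 268.1·0.1911 + 88.87·0.9960 + 610.3·0.003000 = 141.6 lb (target 141.6 lb)
  Na2O: 268.1·0.1115 = 29.89 lb (target 29.90 lb)
  SiO2: 268.1·0.6844 + 610.3·0.9951 = 790.8 lb (target 790.8 lb)
Auditing the glass mass value: Σ batch − LOI loss = 999.9 lb (oxide target masses add up to 999.9 lb; the stated basis being 999.9 lb — deltas are rounding alone).
Summing the batch: Σ batch = 1006 lb; LOI removed, Σ of batch·LOI: 5.898 lb; yield, glass over the total, = 99.41%.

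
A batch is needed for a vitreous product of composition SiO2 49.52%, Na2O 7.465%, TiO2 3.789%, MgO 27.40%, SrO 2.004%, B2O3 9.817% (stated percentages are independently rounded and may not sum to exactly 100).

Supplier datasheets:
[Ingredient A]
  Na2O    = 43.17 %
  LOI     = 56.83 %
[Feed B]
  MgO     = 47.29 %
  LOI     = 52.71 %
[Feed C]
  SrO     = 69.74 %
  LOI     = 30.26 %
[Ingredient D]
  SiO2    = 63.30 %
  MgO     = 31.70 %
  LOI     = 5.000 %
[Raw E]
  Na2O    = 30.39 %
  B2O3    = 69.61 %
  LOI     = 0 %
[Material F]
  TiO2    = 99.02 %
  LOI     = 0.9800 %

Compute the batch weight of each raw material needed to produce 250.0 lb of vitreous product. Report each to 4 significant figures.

Values along the way appear rounded to 4 significant figures alongside each step — all arithmetic holds full float precision in all steps. Each reported value is rounded a single time; all derived quantities (the six compositions, LOI, the totals, glass mass, the yield) are re-derived in full float precision using the weight values for 250.0 lb of glass, precisely as stated by the question or the answer.
Target oxide masses per 250.0 lb vitreous product:
  SiO2: 49.52% × 250.0 = 123.8 lb
  Na2O: 7.465% × 250.0 = 18.66 lb
  TiO2: 3.789% × 250.0 = 9.472 lb
  MgO: 27.40% × 250.0 = 68.50 lb
  SrO: 2.004% × 250.0 = 5.010 lb
  B2O3: 9.817% × 250.0 = 24.54 lb
Per-oxide balance check given the weights on record, at the basis given (target by target, the sums agree inside rounding margins):
  SiO2: 195.6·0.6330 = 123.8 lb (target 123.8 lb)
  Na2O: 18.41·0.4317 + 35.26·0.3039 = 18.66 lb (target 18.66 lb)
  TiO2: 9.566·0.9902 = 9.472 lb (target 9.472 lb)
  MgO: 13.75·0.4729 + 195.6·0.3170 = 68.51 lb (target 68.50 lb)
  SrO: 7.184·0.6974 = 5.010 lb (target 5.010 lb)
  B2O3: 35.26·0.6961 = 24.54 lb (target 24.54 lb)
Mass balance on the glass: total batch − LOI = 250.0 lb (the targets, summed, come to 250.0 lb; against the stated basis, 250.0 lb — deltas are rounding alone).
Whole-batch sum: Σ batch = 279.8 lb; LOI removed, Σ of batch·LOI: 29.76 lb; yield = glass ÷ total batch = 89.36%.

Batch per 250.0 lb vitreous product:
  Ingredient A: 18.41 lb
  Feed B: 13.75 lb
  Feed C: 7.184 lb
  Ingredient D: 195.6 lb
  Raw E: 35.26 lb
  Material F: 9.566 lb
Total batch = 279.8 lb; LOI loss = 29.76 lb; yield = 89.36%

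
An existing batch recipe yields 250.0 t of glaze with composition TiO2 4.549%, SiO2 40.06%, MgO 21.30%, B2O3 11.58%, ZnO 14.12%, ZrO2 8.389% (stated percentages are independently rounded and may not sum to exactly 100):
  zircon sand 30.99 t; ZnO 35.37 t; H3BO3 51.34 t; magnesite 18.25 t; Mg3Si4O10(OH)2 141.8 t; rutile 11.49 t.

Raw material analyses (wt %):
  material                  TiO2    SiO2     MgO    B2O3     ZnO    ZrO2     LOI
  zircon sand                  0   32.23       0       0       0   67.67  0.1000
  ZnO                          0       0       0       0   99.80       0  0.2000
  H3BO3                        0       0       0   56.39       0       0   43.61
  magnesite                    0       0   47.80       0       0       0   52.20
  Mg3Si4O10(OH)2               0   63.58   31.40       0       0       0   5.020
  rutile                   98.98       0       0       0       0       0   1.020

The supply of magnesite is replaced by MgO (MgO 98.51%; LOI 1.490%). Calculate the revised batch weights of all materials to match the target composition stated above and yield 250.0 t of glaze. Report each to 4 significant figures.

Revised batch per 250.0 t glaze:
  zircon sand: 30.99 t
  ZnO: 35.37 t
  H3BO3: 51.34 t
  MgO: 8.854 t
  Mg3Si4O10(OH)2: 141.8 t
  rutile: 11.49 t
Total batch = 279.8 t; LOI loss = 29.86 t

Values along the way appear rounded to four significant digits at each printed step; each numeric step carries exact precision end to end; each reported figure takes exactly one rounding; the derived quantities (net glass mass, totals, the six compositions, the yield, LOI) are carried in full float precision starting from the weights at 250.0 t of glass, exactly as shown in either problem or answer.
Target masses of each oxide per 250.0 t glaze:
  TiO2: 4.549% × 250.0 = 11.37 t
  SiO2: 40.06% × 250.0 = 100.2 t
  MgO: 21.30% × 250.0 = 53.25 t
  B2O3: 11.58% × 250.0 = 28.95 t
  ZnO: 14.12% × 250.0 = 35.30 t
  ZrO2: 8.389% × 250.0 = 20.97 t
Balance tally, oxide-wise, using the reported weights, per the basis as stated (delivered sums recover each target exact up to rounding of places):
  TiO2: 11.49·0.9898 = 11.37 t (target 11.37 t)
  SiO2: 30.99·0.3223 + 141.8·0.6358 = 100.1 t (target 100.2 t)
  MgO: 8.854·0.9851 + 141.8·0.3140 = 53.25 t (target 53.25 t)
  B2O3: 51.34·0.5639 = 28.95 t (target 28.95 t)
  ZnO: 35.37·0.9980 = 35.30 t (target 35.30 t)
  ZrO2: 30.99·0.6767 = 20.97 t (target 20.97 t)
The glass-mass cross-check: total charge less LOI = 250.0 t (summing oxide targets gives 250.0 t; against the stated basis, 250.0 t — any gap is answer rounding).
Whole-batch sum: Σ batch = 279.8 t; Σ batch·LOI gives LOI loss = 29.86 t; yield, glass over the total, = 89.33%.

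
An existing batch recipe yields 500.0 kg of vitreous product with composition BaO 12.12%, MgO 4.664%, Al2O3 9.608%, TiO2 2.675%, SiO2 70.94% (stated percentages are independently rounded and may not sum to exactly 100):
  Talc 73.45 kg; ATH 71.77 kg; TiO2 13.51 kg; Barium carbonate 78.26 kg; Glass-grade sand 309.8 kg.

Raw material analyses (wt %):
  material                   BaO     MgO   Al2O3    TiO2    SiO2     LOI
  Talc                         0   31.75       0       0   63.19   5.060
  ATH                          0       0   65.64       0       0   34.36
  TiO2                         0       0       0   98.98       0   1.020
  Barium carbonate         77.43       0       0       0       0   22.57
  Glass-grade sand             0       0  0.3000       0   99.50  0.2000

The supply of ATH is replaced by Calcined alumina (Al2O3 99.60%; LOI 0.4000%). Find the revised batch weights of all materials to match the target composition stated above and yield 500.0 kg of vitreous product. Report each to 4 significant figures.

Exact precision is carried through the solve; in-progress results appear, with 4-significant-digit rounding, across the worked steps; exactly one rounding lands on every reported number. The derived quantities (ignition loss, glass mass, the five compositions, the totals, yield) are rebuilt from the batch weights at 500.0 kg of glass at exact precision, exactly as printed in question or answer.
Oxide mass targets, per 500.0 kg vitreous product:
  BaO: 12.12% × 500.0 = 60.60 kg
  MgO: 4.664% × 500.0 = 23.32 kg
  Al2O3: 9.608% × 500.0 = 48.04 kg
  TiO2: 2.675% × 500.0 = 13.38 kg
  SiO2: 70.94% × 500.0 = 354.7 kg
Sums-versus-targets review from the weights as reported, on the stated basis (every target is met by its sum once rounding is allowed for):
  BaO: 78.26·0.7743 = 60.60 kg (target 60.60 kg)
  MgO: 73.45·0.3175 = 23.32 kg (target 23.32 kg)
  Al2O3: 47.30·0.9960 + 309.8·0.003000 = 48.04 kg (target 48.04 kg)
  TiO2: 13.51·0.9898 = 13.37 kg (target 13.38 kg)
  SiO2: 73.45·0.6319 + 309.8·0.9950 = 354.7 kg (target 354.7 kg)
Mass balance on the glass: batch Σ − ignition loss = 500.0 kg (the Σ of target masses is 500.0 kg; against the stated basis, 500.0 kg — any gap is answer rounding).
Batch grand total — Σ batch = 522.3 kg; LOI loss = Σ batch·LOI = 22.33 kg; yield = glass ÷ total batch = 95.73%.

Revised batch per 500.0 kg vitreous product:
  Talc: 73.45 kg
  Calcined alumina: 47.30 kg
  TiO2: 13.51 kg
  Barium carbonate: 78.26 kg
  Glass-grade sand: 309.8 kg
Total batch = 522.3 kg; LOI loss = 22.33 kg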